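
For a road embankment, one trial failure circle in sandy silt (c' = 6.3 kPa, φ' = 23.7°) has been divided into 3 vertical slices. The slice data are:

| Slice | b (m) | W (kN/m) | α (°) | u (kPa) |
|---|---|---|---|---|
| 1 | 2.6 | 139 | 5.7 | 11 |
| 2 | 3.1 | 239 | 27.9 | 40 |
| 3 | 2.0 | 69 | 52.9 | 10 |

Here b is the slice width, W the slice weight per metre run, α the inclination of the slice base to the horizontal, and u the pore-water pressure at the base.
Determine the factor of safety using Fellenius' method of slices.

FS = 0.79

Ordinary method of slices: FS = Σ[c'·Δl_i + (W_i cosα_i − u_i·Δl_i)·tanφ'] / Σ W_i sinα_i, with Δl_i = b_i / cosα_i.
Slice 1: Δl = 2.6/cos5.7° = 2.613 m; N'_1 = 139·cos5.7° − 11·2.613 = 109.6; c'Δl = 16.46; W sinα = 13.8
Slice 2: Δl = 3.1/cos27.9° = 3.508 m; N'_2 = 239·cos27.9° − 40·3.508 = 70.9; c'Δl = 22.10; W sinα = 111.8
Slice 3: Δl = 2.0/cos52.9° = 3.316 m; N'_3 = 69·cos52.9° − 10·3.316 = 8.5; c'Δl = 20.89; W sinα = 55.0
Σc'Δl = 59.4 kN/m; ΣN' = 188.9 kN/m; ΣW sinα = 180.7 kN/m
Resisting = 59.4 + 188.9·tan23.7° = 59.4 + 82.9 = 142.4 kN/m
FS = 142.4 / 180.7 = 0.788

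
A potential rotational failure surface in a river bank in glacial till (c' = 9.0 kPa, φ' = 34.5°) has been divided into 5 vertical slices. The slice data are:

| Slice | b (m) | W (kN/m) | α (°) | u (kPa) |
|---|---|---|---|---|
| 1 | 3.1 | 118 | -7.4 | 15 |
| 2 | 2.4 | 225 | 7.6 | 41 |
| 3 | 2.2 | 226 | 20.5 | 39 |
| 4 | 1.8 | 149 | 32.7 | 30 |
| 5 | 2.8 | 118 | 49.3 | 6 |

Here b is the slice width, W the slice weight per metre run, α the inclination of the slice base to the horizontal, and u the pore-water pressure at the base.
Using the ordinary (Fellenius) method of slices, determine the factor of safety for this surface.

Ordinary method of slices: FS = Σ[c'·Δl_i + (W_i cosα_i − u_i·Δl_i)·tanφ'] / Σ W_i sinα_i, with Δl_i = b_i / cosα_i.
Slice 1: Δl = 3.1/cos(-7.4°) = 3.126 m; N'_1 = 118·cos(-7.4°) − 15·3.126 = 70.1; c'Δl = 28.13; W sinα = -15.2
Slice 2: Δl = 2.4/cos7.6° = 2.421 m; N'_2 = 225·cos7.6° − 41·2.421 = 123.8; c'Δl = 21.79; W sinα = 29.8
Slice 3: Δl = 2.2/cos20.5° = 2.349 m; N'_3 = 226·cos20.5° − 39·2.349 = 120.1; c'Δl = 21.14; W sinα = 79.1
Slice 4: Δl = 1.8/cos32.7° = 2.139 m; N'_4 = 149·cos32.7° − 30·2.139 = 61.2; c'Δl = 19.25; W sinα = 80.5
Slice 5: Δl = 2.8/cos49.3° = 4.294 m; N'_5 = 118·cos49.3° − 6·4.294 = 51.2; c'Δl = 38.64; W sinα = 89.5
Σc'Δl = 129.0 kN/m; ΣN' = 426.4 kN/m; ΣW sinα = 263.7 kN/m
Resisting = 129.0 + 426.4·tan34.5° = 129.0 + 293.0 = 422.0 kN/m
FS = 422.0 / 263.7 = 1.601

FS = 1.60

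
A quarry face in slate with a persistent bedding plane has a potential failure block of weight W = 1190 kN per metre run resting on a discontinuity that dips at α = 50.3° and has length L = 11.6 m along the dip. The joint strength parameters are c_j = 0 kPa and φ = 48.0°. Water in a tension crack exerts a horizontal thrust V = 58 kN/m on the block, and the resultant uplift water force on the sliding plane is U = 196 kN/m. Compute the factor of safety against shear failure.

FS = 0.61

Resolving the block weight along and normal to the plane and applying the Mohr–Coulomb strength on the joint:
N' = W cosα − U − V sinα = 1190·cos50.3° − 196 − 58·sin50.3° = 519.5 kN/m
Driving force T = W sinα + V cosα = 1190·sin50.3° + 58·cos50.3° = 952.6 kN/m
Resisting force R = c_j·L + N'·tanφ = 0·11.6 + 519.5·tan48.0° = 0.0 + 577.0 = 577.0 kN/m
FS = R / T = 577.0 / 952.6 = 0.606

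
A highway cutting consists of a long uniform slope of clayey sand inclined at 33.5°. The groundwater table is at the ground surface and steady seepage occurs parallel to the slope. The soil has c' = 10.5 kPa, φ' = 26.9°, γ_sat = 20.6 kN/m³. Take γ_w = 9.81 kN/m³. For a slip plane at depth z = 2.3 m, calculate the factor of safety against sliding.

FS = 0.88

With seepage parallel to the slope and the water table at the surface, the effective normal stress on the slip plane uses the buoyant unit weight γ' = γ_sat − γ_w while the driving shear stress uses γ_sat:
FS = [c' + γ' z cos²β tanφ'] / [γ_sat z sinβ cosβ]
γ' = 20.6 − 9.81 = 10.79 kN/m³
Numerator = 10.5 + 10.79·2.3·cos²33.5°·tan26.9° = 10.5 + 10.79·2.3·0.6954·0.5073 = 19.255 kPa
Denominator = 20.6·2.3·sin33.5°·cos33.5° = 20.6·2.3·0.5519·0.8339 = 21.807 kPa
FS = 19.255 / 21.807 = 0.883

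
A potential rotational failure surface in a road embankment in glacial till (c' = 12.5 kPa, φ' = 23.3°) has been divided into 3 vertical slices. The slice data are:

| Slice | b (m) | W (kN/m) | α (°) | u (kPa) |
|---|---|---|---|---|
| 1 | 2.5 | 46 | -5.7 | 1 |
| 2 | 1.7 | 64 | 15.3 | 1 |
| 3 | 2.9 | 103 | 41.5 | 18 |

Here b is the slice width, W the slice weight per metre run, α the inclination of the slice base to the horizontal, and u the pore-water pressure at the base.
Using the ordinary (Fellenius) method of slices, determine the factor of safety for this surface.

Ordinary method of slices: FS = Σ[c'·Δl_i + (W_i cosα_i − u_i·Δl_i)·tanφ'] / Σ W_i sinα_i, with Δl_i = b_i / cosα_i.
Slice 1: Δl = 2.5/cos(-5.7°) = 2.512 m; N'_1 = 46·cos(-5.7°) − 1·2.512 = 43.3; c'Δl = 31.41; W sinα = -4.6
Slice 2: Δl = 1.7/cos15.3° = 1.762 m; N'_2 = 64·cos15.3° − 1·1.762 = 60.0; c'Δl = 22.03; W sinα = 16.9
Slice 3: Δl = 2.9/cos41.5° = 3.872 m; N'_3 = 103·cos41.5° − 18·3.872 = 7.4; c'Δl = 48.40; W sinα = 68.2
Σc'Δl = 101.8 kN/m; ΣN' = 110.7 kN/m; ΣW sinα = 80.6 kN/m
Resisting = 101.8 + 110.7·tan23.3° = 101.8 + 47.7 = 149.5 kN/m
FS = 149.5 / 80.6 = 1.856

FS = 1.86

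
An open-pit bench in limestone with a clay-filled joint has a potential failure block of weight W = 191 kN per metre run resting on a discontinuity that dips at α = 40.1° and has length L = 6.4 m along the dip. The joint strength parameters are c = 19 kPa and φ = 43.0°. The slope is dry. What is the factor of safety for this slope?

Resolving the block weight along and normal to the plane and applying the Mohr–Coulomb strength on the joint:
N' = W cosα = 191·cos40.1° = 146.1 kN/m
Driving force T = W sinα = 191·sin40.1° = 123.0 kN/m
Resisting force R = c·L + N'·tanφ = 19·6.4 + 146.1·tan43.0° = 121.6 + 136.2 = 257.8 kN/m
FS = R / T = 257.8 / 123.0 = 2.096

FS = 2.10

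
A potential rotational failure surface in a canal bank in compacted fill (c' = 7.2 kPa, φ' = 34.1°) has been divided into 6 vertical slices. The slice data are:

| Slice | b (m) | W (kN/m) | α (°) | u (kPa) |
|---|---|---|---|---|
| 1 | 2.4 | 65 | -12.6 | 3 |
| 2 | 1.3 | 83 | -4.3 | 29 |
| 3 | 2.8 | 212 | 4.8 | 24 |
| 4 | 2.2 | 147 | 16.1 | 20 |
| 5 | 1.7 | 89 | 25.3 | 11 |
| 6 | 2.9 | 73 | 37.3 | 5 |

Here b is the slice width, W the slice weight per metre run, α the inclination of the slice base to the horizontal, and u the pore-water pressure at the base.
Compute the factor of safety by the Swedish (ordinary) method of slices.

Ordinary method of slices: FS = Σ[c'·Δl_i + (W_i cosα_i − u_i·Δl_i)·tanφ'] / Σ W_i sinα_i, with Δl_i = b_i / cosα_i.
Slice 1: Δl = 2.4/cos(-12.6°) = 2.459 m; N'_1 = 65·cos(-12.6°) − 3·2.459 = 56.1; c'Δl = 17.71; W sinα = -14.2
Slice 2: Δl = 1.3/cos(-4.3°) = 1.304 m; N'_2 = 83·cos(-4.3°) − 29·1.304 = 45.0; c'Δl = 9.39; W sinα = -6.2
Slice 3: Δl = 2.8/cos4.8° = 2.810 m; N'_3 = 212·cos4.8° − 24·2.810 = 143.8; c'Δl = 20.23; W sinα = 17.7
Slice 4: Δl = 2.2/cos16.1° = 2.290 m; N'_4 = 147·cos16.1° − 20·2.290 = 95.4; c'Δl = 16.49; W sinα = 40.8
Slice 5: Δl = 1.7/cos25.3° = 1.880 m; N'_5 = 89·cos25.3° − 11·1.880 = 59.8; c'Δl = 13.54; W sinα = 38.0
Slice 6: Δl = 2.9/cos37.3° = 3.646 m; N'_6 = 73·cos37.3° − 5·3.646 = 39.8; c'Δl = 26.25; W sinα = 44.2
Σc'Δl = 103.6 kN/m; ΣN' = 439.9 kN/m; ΣW sinα = 120.4 kN/m
Resisting = 103.6 + 439.9·tan34.1° = 103.6 + 297.8 = 401.4 kN/m
FS = 401.4 / 120.4 = 3.335

FS = 3.33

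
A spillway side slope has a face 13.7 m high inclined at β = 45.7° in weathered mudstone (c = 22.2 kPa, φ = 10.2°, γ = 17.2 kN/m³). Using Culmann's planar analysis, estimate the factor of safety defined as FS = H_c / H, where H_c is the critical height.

FS = 1.43

H_c = (4c/γ) · sinβ cosφ / [1 − cos(β − φ)]
    = (4·22.2/17.2) · sin45.7°·cos10.2° / [1 − cos35.5°]
    = 5.163 · 0.7044 / 0.1859 = 19.56 m
FS = H_c / H = 19.56 / 13.7 = 1.428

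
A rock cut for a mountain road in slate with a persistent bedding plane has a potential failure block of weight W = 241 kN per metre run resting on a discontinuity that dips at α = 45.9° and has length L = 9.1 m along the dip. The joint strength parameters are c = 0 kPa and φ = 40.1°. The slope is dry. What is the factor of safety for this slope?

Resolving the block weight along and normal to the plane and applying the Mohr–Coulomb strength on the joint:
N' = W cosα = 241·cos45.9° = 167.7 kN/m
Driving force T = W sinα = 241·sin45.9° = 173.1 kN/m
Resisting force R = c·L + N'·tanφ = 0·9.1 + 167.7·tan40.1° = 0.0 + 141.2 = 141.2 kN/m
FS = R / T = 141.2 / 173.1 = 0.816

FS = 0.82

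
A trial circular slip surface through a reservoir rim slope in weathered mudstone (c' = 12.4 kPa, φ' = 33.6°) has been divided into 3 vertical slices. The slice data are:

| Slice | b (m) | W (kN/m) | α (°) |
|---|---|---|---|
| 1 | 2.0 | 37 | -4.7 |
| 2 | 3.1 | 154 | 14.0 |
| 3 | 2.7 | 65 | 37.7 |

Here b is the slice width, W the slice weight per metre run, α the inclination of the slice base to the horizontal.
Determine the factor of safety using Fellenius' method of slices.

Ordinary method of slices: FS = Σ[c'·Δl_i + (W_i cosα_i)·tanφ'] / Σ W_i sinα_i, with Δl_i = b_i / cosα_i.
Slice 1: Δl = 2.0/cos(-4.7°) = 2.007 m; N'_1 = 37·cos(-4.7°) = 36.9; c'Δl = 24.88; W sinα = -3.0
Slice 2: Δl = 3.1/cos14.0° = 3.195 m; N'_2 = 154·cos14.0° = 149.4; c'Δl = 39.62; W sinα = 37.3
Slice 3: Δl = 2.7/cos37.7° = 3.412 m; N'_3 = 65·cos37.7° = 51.4; c'Δl = 42.31; W sinα = 39.7
Σc'Δl = 106.8 kN/m; ΣN' = 237.7 kN/m; ΣW sinα = 74.0 kN/m
Resisting = 106.8 + 237.7·tan33.6° = 106.8 + 157.9 = 264.8 kN/m
FS = 264.8 / 74.0 = 3.579

FS = 3.58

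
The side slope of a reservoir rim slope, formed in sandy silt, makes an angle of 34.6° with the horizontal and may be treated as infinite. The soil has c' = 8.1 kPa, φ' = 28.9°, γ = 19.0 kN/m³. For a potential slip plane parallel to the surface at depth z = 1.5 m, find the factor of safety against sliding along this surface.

FS = 1.41

For an infinite slope with a slip plane parallel to the surface (no pore pressure): FS = [c' + γz cos²β tanφ'] / [γz sinβ cosβ].
γz = 19.0·1.5 = 28.50 kN/m²
Numerator = 8.1 + 28.50·cos²34.6°·tan28.9° = 8.1 + 28.50·0.6776·0.5520 = 18.760 kPa
Denominator = 28.50·sin34.6°·cos34.6° = 28.50·0.5678·0.8231 = 13.321 kPa
FS = 18.760 / 13.321 = 1.408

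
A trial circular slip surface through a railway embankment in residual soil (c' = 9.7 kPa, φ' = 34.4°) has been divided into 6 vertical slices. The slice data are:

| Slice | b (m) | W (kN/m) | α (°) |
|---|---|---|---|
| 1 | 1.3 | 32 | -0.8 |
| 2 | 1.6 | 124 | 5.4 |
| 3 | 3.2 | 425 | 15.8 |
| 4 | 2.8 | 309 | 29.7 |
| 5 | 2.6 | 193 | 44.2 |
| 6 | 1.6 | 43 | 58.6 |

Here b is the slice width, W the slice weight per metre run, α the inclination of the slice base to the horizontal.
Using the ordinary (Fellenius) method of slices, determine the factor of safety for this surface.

Ordinary method of slices: FS = Σ[c'·Δl_i + (W_i cosα_i)·tanφ'] / Σ W_i sinα_i, with Δl_i = b_i / cosα_i.
Slice 1: Δl = 1.3/cos(-0.8°) = 1.300 m; N'_1 = 32·cos(-0.8°) = 32.0; c'Δl = 12.61; W sinα = -0.4
Slice 2: Δl = 1.6/cos5.4° = 1.607 m; N'_2 = 124·cos5.4° = 123.4; c'Δl = 15.59; W sinα = 11.7
Slice 3: Δl = 3.2/cos15.8° = 3.326 m; N'_3 = 425·cos15.8° = 408.9; c'Δl = 32.26; W sinα = 115.7
Slice 4: Δl = 2.8/cos29.7° = 3.223 m; N'_4 = 309·cos29.7° = 268.4; c'Δl = 31.27; W sinα = 153.1
Slice 5: Δl = 2.6/cos44.2° = 3.627 m; N'_5 = 193·cos44.2° = 138.4; c'Δl = 35.18; W sinα = 134.6
Slice 6: Δl = 1.6/cos58.6° = 3.071 m; N'_6 = 43·cos58.6° = 22.4; c'Δl = 29.79; W sinα = 36.7
Σc'Δl = 156.7 kN/m; ΣN' = 993.6 kN/m; ΣW sinα = 451.3 kN/m
Resisting = 156.7 + 993.6·tan34.4° = 156.7 + 680.3 = 837.0 kN/m
FS = 837.0 / 451.3 = 1.855

FS = 1.85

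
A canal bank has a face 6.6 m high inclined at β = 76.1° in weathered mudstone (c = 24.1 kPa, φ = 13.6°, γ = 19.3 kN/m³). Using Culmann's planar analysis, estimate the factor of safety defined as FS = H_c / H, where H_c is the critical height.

FS = 1.33

H_c = (4c/γ) · sinβ cosφ / [1 − cos(β − φ)]
    = (4·24.1/19.3) · sin76.1°·cos13.6° / [1 − cos62.5°]
    = 4.995 · 0.9435 / 0.5383 = 8.76 m
FS = H_c / H = 8.76 / 6.6 = 1.327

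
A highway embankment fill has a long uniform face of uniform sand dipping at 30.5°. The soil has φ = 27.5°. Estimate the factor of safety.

For a dry cohesionless infinite slope the factor of safety is FS = tanφ / tanβ.
FS = tan27.5° / tan30.5° = 0.5206 / 0.5890 = 0.884

FS = 0.88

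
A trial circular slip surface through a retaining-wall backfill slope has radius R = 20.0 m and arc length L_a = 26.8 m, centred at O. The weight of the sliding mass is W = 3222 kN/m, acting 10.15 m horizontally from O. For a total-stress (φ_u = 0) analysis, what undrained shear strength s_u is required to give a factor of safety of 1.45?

s_u = 88.5 kPa

FS = s_u·L_a·R / (W·d), so s_u = FS·W·d / (L_a·R).
s_u = 1.45·3222·10.15 / (26.80·20.0) = 47419.8 / 536.00 = 88.47 kPa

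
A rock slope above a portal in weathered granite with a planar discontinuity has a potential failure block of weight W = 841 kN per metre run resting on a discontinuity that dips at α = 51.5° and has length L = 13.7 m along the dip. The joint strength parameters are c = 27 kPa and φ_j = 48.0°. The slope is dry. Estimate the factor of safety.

FS = 1.45

Resolving the block weight along and normal to the plane and applying the Mohr–Coulomb strength on the joint:
N' = W cosα = 841·cos51.5° = 523.5 kN/m
Driving force T = W sinα = 841·sin51.5° = 658.2 kN/m
Resisting force R = c·L + N'·tanφ_j = 27·13.7 + 523.5·tan48.0° = 369.9 + 581.4 = 951.3 kN/m
FS = R / T = 951.3 / 658.2 = 1.445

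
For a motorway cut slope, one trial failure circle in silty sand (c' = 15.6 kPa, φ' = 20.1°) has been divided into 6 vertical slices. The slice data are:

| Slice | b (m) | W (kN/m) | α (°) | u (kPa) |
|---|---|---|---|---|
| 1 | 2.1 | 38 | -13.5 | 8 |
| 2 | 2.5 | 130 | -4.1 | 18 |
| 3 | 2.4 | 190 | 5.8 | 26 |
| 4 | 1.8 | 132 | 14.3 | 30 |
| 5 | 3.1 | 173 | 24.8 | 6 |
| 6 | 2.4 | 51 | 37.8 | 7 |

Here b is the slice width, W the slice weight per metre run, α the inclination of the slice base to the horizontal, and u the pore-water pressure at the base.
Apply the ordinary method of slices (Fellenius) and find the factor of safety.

FS = 2.97

Ordinary method of slices: FS = Σ[c'·Δl_i + (W_i cosα_i − u_i·Δl_i)·tanφ'] / Σ W_i sinα_i, with Δl_i = b_i / cosα_i.
Slice 1: Δl = 2.1/cos(-13.5°) = 2.160 m; N'_1 = 38·cos(-13.5°) − 8·2.160 = 19.7; c'Δl = 33.69; W sinα = -8.9
Slice 2: Δl = 2.5/cos(-4.1°) = 2.506 m; N'_2 = 130·cos(-4.1°) − 18·2.506 = 84.6; c'Δl = 39.10; W sinα = -9.3
Slice 3: Δl = 2.4/cos5.8° = 2.412 m; N'_3 = 190·cos5.8° − 26·2.412 = 126.3; c'Δl = 37.63; W sinα = 19.2
Slice 4: Δl = 1.8/cos14.3° = 1.858 m; N'_4 = 132·cos14.3° − 30·1.858 = 72.2; c'Δl = 28.98; W sinα = 32.6
Slice 5: Δl = 3.1/cos24.8° = 3.415 m; N'_5 = 173·cos24.8° − 6·3.415 = 136.6; c'Δl = 53.27; W sinα = 72.6
Slice 6: Δl = 2.4/cos37.8° = 3.037 m; N'_6 = 51·cos37.8° − 7·3.037 = 19.0; c'Δl = 47.38; W sinα = 31.3
Σc'Δl = 240.1 kN/m; ΣN' = 458.3 kN/m; ΣW sinα = 137.5 kN/m
Resisting = 240.1 + 458.3·tan20.1° = 240.1 + 167.7 = 407.8 kN/m
FS = 407.8 / 137.5 = 2.966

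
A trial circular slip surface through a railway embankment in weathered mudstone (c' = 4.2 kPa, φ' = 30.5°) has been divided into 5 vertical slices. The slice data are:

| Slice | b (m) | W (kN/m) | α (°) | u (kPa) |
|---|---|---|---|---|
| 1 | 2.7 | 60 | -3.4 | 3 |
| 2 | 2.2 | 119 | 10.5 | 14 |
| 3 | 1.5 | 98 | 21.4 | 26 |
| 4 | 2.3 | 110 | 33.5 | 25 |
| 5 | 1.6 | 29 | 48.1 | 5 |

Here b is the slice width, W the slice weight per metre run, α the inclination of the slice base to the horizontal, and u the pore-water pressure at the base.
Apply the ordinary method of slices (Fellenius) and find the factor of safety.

FS = 1.30

Ordinary method of slices: FS = Σ[c'·Δl_i + (W_i cosα_i − u_i·Δl_i)·tanφ'] / Σ W_i sinα_i, with Δl_i = b_i / cosα_i.
Slice 1: Δl = 2.7/cos(-3.4°) = 2.705 m; N'_1 = 60·cos(-3.4°) − 3·2.705 = 51.8; c'Δl = 11.36; W sinα = -3.6
Slice 2: Δl = 2.2/cos10.5° = 2.237 m; N'_2 = 119·cos10.5° − 14·2.237 = 85.7; c'Δl = 9.40; W sinα = 21.7
Slice 3: Δl = 1.5/cos21.4° = 1.611 m; N'_3 = 98·cos21.4° − 26·1.611 = 49.4; c'Δl = 6.77; W sinα = 35.8
Slice 4: Δl = 2.3/cos33.5° = 2.758 m; N'_4 = 110·cos33.5° − 25·2.758 = 22.8; c'Δl = 11.58; W sinα = 60.7
Slice 5: Δl = 1.6/cos48.1° = 2.396 m; N'_5 = 29·cos48.1° − 5·2.396 = 7.4; c'Δl = 10.06; W sinα = 21.6
Σc'Δl = 49.2 kN/m; ΣN' = 217.0 kN/m; ΣW sinα = 136.2 kN/m
Resisting = 49.2 + 217.0·tan30.5° = 49.2 + 127.8 = 177.0 kN/m
FS = 177.0 / 136.2 = 1.300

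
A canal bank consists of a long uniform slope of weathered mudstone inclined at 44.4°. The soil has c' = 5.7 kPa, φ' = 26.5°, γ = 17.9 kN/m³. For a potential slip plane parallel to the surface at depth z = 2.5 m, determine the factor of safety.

For an infinite slope with a slip plane parallel to the surface (no pore pressure): FS = [c' + γz cos²β tanφ'] / [γz sinβ cosβ].
γz = 17.9·2.5 = 44.75 kN/m²
Numerator = 5.7 + 44.75·cos²44.4°·tan26.5° = 5.7 + 44.75·0.5105·0.4986 = 17.089 kPa
Denominator = 44.75·sin44.4°·cos44.4° = 44.75·0.6997·0.7145 = 22.370 kPa
FS = 17.089 / 22.370 = 0.764

FS = 0.76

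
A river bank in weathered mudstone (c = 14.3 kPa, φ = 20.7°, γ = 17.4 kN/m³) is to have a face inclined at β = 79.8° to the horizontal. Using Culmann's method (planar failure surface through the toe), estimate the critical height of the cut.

Culmann's analysis gives the critical failure plane at α_cr = (β + φ)/2 = (79.8 + 20.7)/2 = 50.2°, and the critical height
H_c = (4c/γ) · sinβ cosφ / [1 − cos(β − φ)]
    = (4·14.3/17.4) · sin79.8°·cos20.7° / [1 − cos(59.1°)]
    = 3.287 · 0.9842·0.9354 / [1 − 0.5135]
    = 3.287 · 0.9207 / 0.4865
    = 6.22 m

H_c = 6.22 m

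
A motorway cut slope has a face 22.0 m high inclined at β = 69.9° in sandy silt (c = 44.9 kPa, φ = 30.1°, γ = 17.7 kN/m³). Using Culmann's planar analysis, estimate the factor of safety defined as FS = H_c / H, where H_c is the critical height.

H_c = (4c/γ) · sinβ cosφ / [1 − cos(β − φ)]
    = (4·44.9/17.7) · sin69.9°·cos30.1° / [1 − cos39.8°]
    = 10.147 · 0.8125 / 0.2317 = 35.58 m
FS = H_c / H = 35.58 / 22.0 = 1.617

FS = 1.62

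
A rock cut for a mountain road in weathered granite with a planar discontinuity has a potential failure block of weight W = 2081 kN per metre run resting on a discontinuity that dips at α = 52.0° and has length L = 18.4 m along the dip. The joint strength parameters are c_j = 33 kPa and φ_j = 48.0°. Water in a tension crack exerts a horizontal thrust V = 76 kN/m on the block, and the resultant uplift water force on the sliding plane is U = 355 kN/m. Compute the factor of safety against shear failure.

FS = 0.93

Resolving the block weight along and normal to the plane and applying the Mohr–Coulomb strength on the joint:
N' = W cosα − U − V sinα = 2081·cos52.0° − 355 − 76·sin52.0° = 866.3 kN/m
Driving force T = W sinα + V cosα = 2081·sin52.0° + 76·cos52.0° = 1686.6 kN/m
Resisting force R = c_j·L + N'·tanφ_j = 33·18.4 + 866.3·tan48.0° = 607.2 + 962.1 = 1569.3 kN/m
FS = R / T = 1569.3 / 1686.6 = 0.930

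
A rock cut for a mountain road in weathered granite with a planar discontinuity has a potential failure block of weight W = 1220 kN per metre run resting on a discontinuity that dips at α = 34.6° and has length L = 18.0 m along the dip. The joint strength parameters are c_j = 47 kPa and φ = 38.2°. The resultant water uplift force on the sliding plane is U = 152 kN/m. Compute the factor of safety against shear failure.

Resolving the block weight along and normal to the plane and applying the Mohr–Coulomb strength on the joint:
N' = W cosα − U = 1220·cos34.6° − 152 = 852.2 kN/m
Driving force T = W sinα = 1220·sin34.6° = 692.8 kN/m
Resisting force R = c_j·L + N'·tanφ = 47·18.0 + 852.2·tan38.2° = 846.0 + 670.6 = 1516.6 kN/m
FS = R / T = 1516.6 / 692.8 = 2.189

FS = 2.19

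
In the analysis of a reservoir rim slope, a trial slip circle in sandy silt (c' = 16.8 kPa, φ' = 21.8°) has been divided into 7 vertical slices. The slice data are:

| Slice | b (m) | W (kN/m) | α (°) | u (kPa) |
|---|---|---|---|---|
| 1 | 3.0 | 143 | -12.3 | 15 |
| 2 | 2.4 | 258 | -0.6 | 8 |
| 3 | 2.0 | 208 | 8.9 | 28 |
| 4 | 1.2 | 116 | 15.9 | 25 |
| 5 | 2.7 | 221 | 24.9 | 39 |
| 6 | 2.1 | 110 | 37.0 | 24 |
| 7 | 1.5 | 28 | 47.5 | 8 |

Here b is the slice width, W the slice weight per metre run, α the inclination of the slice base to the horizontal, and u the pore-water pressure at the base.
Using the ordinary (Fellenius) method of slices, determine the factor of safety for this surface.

FS = 2.60

Ordinary method of slices: FS = Σ[c'·Δl_i + (W_i cosα_i − u_i·Δl_i)·tanφ'] / Σ W_i sinα_i, with Δl_i = b_i / cosα_i.
Slice 1: Δl = 3.0/cos(-12.3°) = 3.070 m; N'_1 = 143·cos(-12.3°) − 15·3.070 = 93.7; c'Δl = 51.58; W sinα = -30.5
Slice 2: Δl = 2.4/cos(-0.6°) = 2.400 m; N'_2 = 258·cos(-0.6°) − 8·2.400 = 238.8; c'Δl = 40.32; W sinα = -2.7
Slice 3: Δl = 2.0/cos8.9° = 2.024 m; N'_3 = 208·cos8.9° − 28·2.024 = 148.8; c'Δl = 34.01; W sinα = 32.2
Slice 4: Δl = 1.2/cos15.9° = 1.248 m; N'_4 = 116·cos15.9° − 25·1.248 = 80.4; c'Δl = 20.96; W sinα = 31.8
Slice 5: Δl = 2.7/cos24.9° = 2.977 m; N'_5 = 221·cos24.9° − 39·2.977 = 84.4; c'Δl = 50.01; W sinα = 93.0
Slice 6: Δl = 2.1/cos37.0° = 2.629 m; N'_6 = 110·cos37.0° − 24·2.629 = 24.7; c'Δl = 44.18; W sinα = 66.2
Slice 7: Δl = 1.5/cos47.5° = 2.220 m; N'_7 = 28·cos47.5° − 8·2.220 = 1.2; c'Δl = 37.30; W sinα = 20.6
Σc'Δl = 278.4 kN/m; ΣN' = 671.9 kN/m; ΣW sinα = 210.7 kN/m
Resisting = 278.4 + 671.9·tan21.8° = 278.4 + 268.7 = 547.1 kN/m
FS = 547.1 / 210.7 = 2.597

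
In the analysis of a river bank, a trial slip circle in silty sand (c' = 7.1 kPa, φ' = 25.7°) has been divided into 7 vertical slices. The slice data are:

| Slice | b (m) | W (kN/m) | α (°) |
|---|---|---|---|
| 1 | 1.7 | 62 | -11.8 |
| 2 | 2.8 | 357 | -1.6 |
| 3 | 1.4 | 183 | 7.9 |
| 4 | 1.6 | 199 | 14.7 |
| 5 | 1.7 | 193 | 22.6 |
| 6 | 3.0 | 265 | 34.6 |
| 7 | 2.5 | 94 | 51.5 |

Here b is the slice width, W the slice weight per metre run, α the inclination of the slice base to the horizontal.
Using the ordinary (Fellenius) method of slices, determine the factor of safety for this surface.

Ordinary method of slices: FS = Σ[c'·Δl_i + (W_i cosα_i)·tanφ'] / Σ W_i sinα_i, with Δl_i = b_i / cosα_i.
Slice 1: Δl = 1.7/cos(-11.8°) = 1.737 m; N'_1 = 62·cos(-11.8°) = 60.7; c'Δl = 12.33; W sinα = -12.7
Slice 2: Δl = 2.8/cos(-1.6°) = 2.801 m; N'_2 = 357·cos(-1.6°) = 356.9; c'Δl = 19.89; W sinα = -10.0
Slice 3: Δl = 1.4/cos7.9° = 1.413 m; N'_3 = 183·cos7.9° = 181.3; c'Δl = 10.04; W sinα = 25.2
Slice 4: Δl = 1.6/cos14.7° = 1.654 m; N'_4 = 199·cos14.7° = 192.5; c'Δl = 11.74; W sinα = 50.5
Slice 5: Δl = 1.7/cos22.6° = 1.841 m; N'_5 = 193·cos22.6° = 178.2; c'Δl = 13.07; W sinα = 74.2
Slice 6: Δl = 3.0/cos34.6° = 3.645 m; N'_6 = 265·cos34.6° = 218.1; c'Δl = 25.88; W sinα = 150.5
Slice 7: Δl = 2.5/cos51.5° = 4.016 m; N'_7 = 94·cos51.5° = 58.5; c'Δl = 28.51; W sinα = 73.6
Σc'Δl = 121.5 kN/m; ΣN' = 1246.1 kN/m; ΣW sinα = 351.2 kN/m
Resisting = 121.5 + 1246.1·tan25.7° = 121.5 + 599.7 = 721.2 kN/m
FS = 721.2 / 351.2 = 2.053

FS = 2.05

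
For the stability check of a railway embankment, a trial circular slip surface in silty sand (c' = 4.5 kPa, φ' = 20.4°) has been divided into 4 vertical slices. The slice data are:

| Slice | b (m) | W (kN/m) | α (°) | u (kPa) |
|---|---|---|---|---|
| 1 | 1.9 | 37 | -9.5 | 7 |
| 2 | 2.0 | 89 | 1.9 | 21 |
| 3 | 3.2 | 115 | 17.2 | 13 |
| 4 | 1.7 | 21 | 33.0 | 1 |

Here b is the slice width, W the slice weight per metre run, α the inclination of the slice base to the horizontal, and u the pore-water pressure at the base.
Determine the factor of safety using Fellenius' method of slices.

Ordinary method of slices: FS = Σ[c'·Δl_i + (W_i cosα_i − u_i·Δl_i)·tanφ'] / Σ W_i sinα_i, with Δl_i = b_i / cosα_i.
Slice 1: Δl = 1.9/cos(-9.5°) = 1.926 m; N'_1 = 37·cos(-9.5°) − 7·1.926 = 23.0; c'Δl = 8.67; W sinα = -6.1
Slice 2: Δl = 2.0/cos1.9° = 2.001 m; N'_2 = 89·cos1.9° − 21·2.001 = 46.9; c'Δl = 9.00; W sinα = 3.0
Slice 3: Δl = 3.2/cos17.2° = 3.350 m; N'_3 = 115·cos17.2° − 13·3.350 = 66.3; c'Δl = 15.07; W sinα = 34.0
Slice 4: Δl = 1.7/cos33.0° = 2.027 m; N'_4 = 21·cos33.0° − 1·2.027 = 15.6; c'Δl = 9.12; W sinα = 11.4
Σc'Δl = 41.9 kN/m; ΣN' = 151.8 kN/m; ΣW sinα = 42.3 kN/m
Resisting = 41.9 + 151.8·tan20.4° = 41.9 + 56.5 = 98.3 kN/m
FS = 98.3 / 42.3 = 2.325

FS = 2.33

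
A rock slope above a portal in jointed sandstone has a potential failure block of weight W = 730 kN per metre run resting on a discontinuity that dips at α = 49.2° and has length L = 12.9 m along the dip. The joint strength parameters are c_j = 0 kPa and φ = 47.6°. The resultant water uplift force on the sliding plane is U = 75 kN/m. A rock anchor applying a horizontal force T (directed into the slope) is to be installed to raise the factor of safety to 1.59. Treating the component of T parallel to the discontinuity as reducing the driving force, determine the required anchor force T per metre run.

Resolving forces along and normal to the sliding plane, with the horizontal anchor force T adding T·sinα to the effective normal force and T·cosα acting up the plane against the driving force:
FS = [c_jL + (W cosα − U + T sinα) tanφ] / [W sinα − T cosα]
Without the anchor: N' = 402.0 kN/m, driving T_d = 552.6 kN/m, resisting R = 0·12.9 + 402.0·tan47.6° = 440.2 kN/m, FS = 0.80.
Setting FS = 1.59 and solving for T:
1.59·(552.6 − T cos49.2°) = 440.2 + T sin49.2°·tan47.6°
T·(sin49.2°·tan47.6° + 1.59·cos49.2°) = 1.59·552.6 − 440.2
T·(0.7570·1.0951 + 1.59·0.6534) = 878.6 − 440.2 = 438.4
T·1.8680 = 438.4
T = 234.7 kN/m

T = 235 kN/m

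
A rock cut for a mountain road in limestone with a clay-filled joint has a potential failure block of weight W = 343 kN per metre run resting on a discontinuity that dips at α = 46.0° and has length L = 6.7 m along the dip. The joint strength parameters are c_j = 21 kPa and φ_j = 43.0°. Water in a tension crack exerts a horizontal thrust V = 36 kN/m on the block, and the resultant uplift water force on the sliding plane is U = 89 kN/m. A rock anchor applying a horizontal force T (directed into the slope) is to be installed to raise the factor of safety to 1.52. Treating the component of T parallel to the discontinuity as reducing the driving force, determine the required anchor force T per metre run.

T = 91 kN/m

Resolving forces along and normal to the sliding plane, with the horizontal anchor force T adding T·sinα to the effective normal force and T·cosα acting up the plane against the driving force:
FS = [c_jL + (W cosα − U − V sinα + T sinα) tanφ_j] / [W sinα + V cosα − T cosα]
Without the anchor: N' = 123.4 kN/m, driving T_d = 271.7 kN/m, resisting R = 21·6.7 + 123.4·tan43.0° = 255.7 kN/m, FS = 0.94.
Setting FS = 1.52 and solving for T:
1.52·(271.7 − T cos46.0°) = 255.7 + T sin46.0°·tan43.0°
T·(sin46.0°·tan43.0° + 1.52·cos46.0°) = 1.52·271.7 − 255.7
T·(0.7193·0.9325 + 1.52·0.6947) = 413.0 − 255.7 = 157.3
T·1.7267 = 157.3
T = 91.1 kN/m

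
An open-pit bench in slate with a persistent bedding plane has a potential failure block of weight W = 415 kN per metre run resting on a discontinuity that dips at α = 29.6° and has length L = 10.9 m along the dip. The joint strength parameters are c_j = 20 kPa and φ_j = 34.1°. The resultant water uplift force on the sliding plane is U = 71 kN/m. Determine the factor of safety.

FS = 2.02

Resolving the block weight along and normal to the plane and applying the Mohr–Coulomb strength on the joint:
N' = W cosα − U = 415·cos29.6° − 71 = 289.8 kN/m
Driving force T = W sinα = 415·sin29.6° = 205.0 kN/m
Resisting force R = c_j·L + N'·tanφ_j = 20·10.9 + 289.8·tan34.1° = 218.0 + 196.2 = 414.2 kN/m
FS = R / T = 414.2 / 205.0 = 2.021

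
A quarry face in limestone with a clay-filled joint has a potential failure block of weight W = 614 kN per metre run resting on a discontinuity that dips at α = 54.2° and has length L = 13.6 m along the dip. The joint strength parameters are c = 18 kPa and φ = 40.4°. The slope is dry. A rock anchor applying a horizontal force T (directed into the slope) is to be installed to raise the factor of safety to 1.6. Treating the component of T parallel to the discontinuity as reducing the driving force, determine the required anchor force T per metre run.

T = 151 kN/m

Resolving forces along and normal to the sliding plane, with the horizontal anchor force T adding T·sinα to the effective normal force and T·cosα acting up the plane against the driving force:
FS = [cL + (W cosα + T sinα) tanφ] / [W sinα − T cosα]
Without the anchor: N' = 359.2 kN/m, driving T_d = 498.0 kN/m, resisting R = 18·13.6 + 359.2·tan40.4° = 550.5 kN/m, FS = 1.11.
Setting FS = 1.6 and solving for T:
1.6·(498.0 − T cos54.2°) = 550.5 + T sin54.2°·tan40.4°
T·(sin54.2°·tan40.4° + 1.6·cos54.2°) = 1.6·498.0 − 550.5
T·(0.8111·0.8511 + 1.6·0.5850) = 796.8 − 550.5 = 246.3
T·1.6262 = 246.3
T = 151.5 kN/m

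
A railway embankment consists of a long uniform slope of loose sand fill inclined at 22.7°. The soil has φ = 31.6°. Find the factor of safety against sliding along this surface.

FS = 1.47

For a dry cohesionless infinite slope the factor of safety is FS = tanφ / tanβ.
FS = tan31.6° / tan22.7° = 0.6152 / 0.4183 = 1.471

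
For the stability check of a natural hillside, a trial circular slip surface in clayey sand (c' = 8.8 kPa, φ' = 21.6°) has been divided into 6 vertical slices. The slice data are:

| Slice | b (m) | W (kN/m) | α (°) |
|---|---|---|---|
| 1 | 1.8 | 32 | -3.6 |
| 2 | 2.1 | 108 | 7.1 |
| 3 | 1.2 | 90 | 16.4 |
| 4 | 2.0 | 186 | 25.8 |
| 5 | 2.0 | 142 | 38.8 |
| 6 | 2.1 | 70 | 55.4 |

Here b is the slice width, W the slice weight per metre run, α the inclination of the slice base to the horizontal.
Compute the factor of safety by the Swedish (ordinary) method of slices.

FS = 1.27

Ordinary method of slices: FS = Σ[c'·Δl_i + (W_i cosα_i)·tanφ'] / Σ W_i sinα_i, with Δl_i = b_i / cosα_i.
Slice 1: Δl = 1.8/cos(-3.6°) = 1.804 m; N'_1 = 32·cos(-3.6°) = 31.9; c'Δl = 15.87; W sinα = -2.0
Slice 2: Δl = 2.1/cos7.1° = 2.116 m; N'_2 = 108·cos7.1° = 107.2; c'Δl = 18.62; W sinα = 13.3
Slice 3: Δl = 1.2/cos16.4° = 1.251 m; N'_3 = 90·cos16.4° = 86.3; c'Δl = 11.01; W sinα = 25.4
Slice 4: Δl = 2.0/cos25.8° = 2.221 m; N'_4 = 186·cos25.8° = 167.5; c'Δl = 19.55; W sinα = 81.0
Slice 5: Δl = 2.0/cos38.8° = 2.566 m; N'_5 = 142·cos38.8° = 110.7; c'Δl = 22.58; W sinα = 89.0
Slice 6: Δl = 2.1/cos55.4° = 3.698 m; N'_6 = 70·cos55.4° = 39.7; c'Δl = 32.54; W sinα = 57.6
Σc'Δl = 120.2 kN/m; ΣN' = 543.3 kN/m; ΣW sinα = 264.3 kN/m
Resisting = 120.2 + 543.3·tan21.6° = 120.2 + 215.1 = 335.3 kN/m
FS = 335.3 / 264.3 = 1.269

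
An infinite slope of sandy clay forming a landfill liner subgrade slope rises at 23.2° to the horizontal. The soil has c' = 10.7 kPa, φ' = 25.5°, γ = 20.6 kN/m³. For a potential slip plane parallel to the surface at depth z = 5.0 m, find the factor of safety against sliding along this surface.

FS = 1.40

For an infinite slope with a slip plane parallel to the surface (no pore pressure): FS = [c' + γz cos²β tanφ'] / [γz sinβ cosβ].
γz = 20.6·5.0 = 103.00 kN/m²
Numerator = 10.7 + 103.00·cos²23.2°·tan25.5° = 10.7 + 103.00·0.8448·0.4770 = 52.204 kPa
Denominator = 103.00·sin23.2°·cos23.2° = 103.00·0.3939·0.9191 = 37.295 kPa
FS = 52.204 / 37.295 = 1.400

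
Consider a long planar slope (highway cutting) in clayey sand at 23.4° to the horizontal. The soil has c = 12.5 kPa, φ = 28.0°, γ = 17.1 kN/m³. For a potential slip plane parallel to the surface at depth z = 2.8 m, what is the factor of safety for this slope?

For an infinite slope with a slip plane parallel to the surface (no pore pressure): FS = [c + γz cos²β tanφ] / [γz sinβ cosβ].
γz = 17.1·2.8 = 47.88 kN/m²
Numerator = 12.5 + 47.88·cos²23.4°·tan28.0° = 12.5 + 47.88·0.8423·0.5317 = 33.943 kPa
Denominator = 47.88·sin23.4°·cos23.4° = 47.88·0.3971·0.9178 = 17.452 kPa
FS = 33.943 / 17.452 = 1.945

FS = 1.94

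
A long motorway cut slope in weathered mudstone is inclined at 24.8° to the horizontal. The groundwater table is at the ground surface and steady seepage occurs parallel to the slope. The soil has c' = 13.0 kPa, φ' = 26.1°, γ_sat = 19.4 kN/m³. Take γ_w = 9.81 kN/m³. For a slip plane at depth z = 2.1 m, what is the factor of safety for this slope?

With seepage parallel to the slope and the water table at the surface, the effective normal stress on the slip plane uses the buoyant unit weight γ' = γ_sat − γ_w while the driving shear stress uses γ_sat:
FS = [c' + γ' z cos²β tanφ'] / [γ_sat z sinβ cosβ]
γ' = 19.4 − 9.81 = 9.59 kN/m³
Numerator = 13.0 + 9.59·2.1·cos²24.8°·tan26.1° = 13.0 + 9.59·2.1·0.8241·0.4899 = 21.130 kPa
Denominator = 19.4·2.1·sin24.8°·cos24.8° = 19.4·2.1·0.4195·0.9078 = 15.513 kPa
FS = 21.130 / 15.513 = 1.362

FS = 1.36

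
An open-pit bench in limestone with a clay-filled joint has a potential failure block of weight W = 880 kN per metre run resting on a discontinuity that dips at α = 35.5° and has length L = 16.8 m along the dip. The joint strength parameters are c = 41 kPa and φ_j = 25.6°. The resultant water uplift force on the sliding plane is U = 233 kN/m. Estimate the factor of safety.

FS = 1.80

Resolving the block weight along and normal to the plane and applying the Mohr–Coulomb strength on the joint:
N' = W cosα − U = 880·cos35.5° − 233 = 483.4 kN/m
Driving force T = W sinα = 880·sin35.5° = 511.0 kN/m
Resisting force R = c·L + N'·tanφ_j = 41·16.8 + 483.4·tan25.6° = 688.8 + 231.6 = 920.4 kN/m
FS = R / T = 920.4 / 511.0 = 1.801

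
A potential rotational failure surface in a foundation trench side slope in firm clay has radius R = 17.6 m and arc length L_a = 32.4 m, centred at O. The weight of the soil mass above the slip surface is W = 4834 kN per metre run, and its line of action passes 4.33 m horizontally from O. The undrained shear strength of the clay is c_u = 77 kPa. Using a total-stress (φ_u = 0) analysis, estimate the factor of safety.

FS = 2.10

Taking moments about the centre O, the resisting moment is provided by the undrained shear strength acting along the arc:
M_R = c_u·L_a·R = 77·32.40·17.6 = 43908.5 kN·m/m
M_D = W·d = 4834·4.33 = 20931.2 kN·m/m
FS = M_R / M_D = 43908.5 / 20931.2 = 2.098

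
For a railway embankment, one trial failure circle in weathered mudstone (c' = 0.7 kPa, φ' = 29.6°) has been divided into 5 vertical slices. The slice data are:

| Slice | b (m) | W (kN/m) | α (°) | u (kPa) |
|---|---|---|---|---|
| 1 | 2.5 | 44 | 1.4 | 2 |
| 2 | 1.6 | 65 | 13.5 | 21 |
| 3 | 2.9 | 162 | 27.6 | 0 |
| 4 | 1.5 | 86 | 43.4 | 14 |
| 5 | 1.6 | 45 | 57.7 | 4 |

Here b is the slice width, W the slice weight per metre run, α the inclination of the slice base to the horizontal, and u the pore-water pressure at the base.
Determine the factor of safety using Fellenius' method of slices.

FS = 0.82

Ordinary method of slices: FS = Σ[c'·Δl_i + (W_i cosα_i − u_i·Δl_i)·tanφ'] / Σ W_i sinα_i, with Δl_i = b_i / cosα_i.
Slice 1: Δl = 2.5/cos1.4° = 2.501 m; N'_1 = 44·cos1.4° − 2·2.501 = 39.0; c'Δl = 1.75; W sinα = 1.1
Slice 2: Δl = 1.6/cos13.5° = 1.645 m; N'_2 = 65·cos13.5° − 21·1.645 = 28.6; c'Δl = 1.15; W sinα = 15.2
Slice 3: Δl = 2.9/cos27.6° = 3.272 m; N'_3 = 162·cos27.6° − 0·3.272 = 143.6; c'Δl = 2.29; W sinα = 75.1
Slice 4: Δl = 1.5/cos43.4° = 2.064 m; N'_4 = 86·cos43.4° − 14·2.064 = 33.6; c'Δl = 1.45; W sinα = 59.1
Slice 5: Δl = 1.6/cos57.7° = 2.994 m; N'_5 = 45·cos57.7° − 4·2.994 = 12.1; c'Δl = 2.10; W sinα = 38.0
Σc'Δl = 8.7 kN/m; ΣN' = 256.9 kN/m; ΣW sinα = 188.4 kN/m
Resisting = 8.7 + 256.9·tan29.6° = 8.7 + 145.9 = 154.6 kN/m
FS = 154.6 / 188.4 = 0.821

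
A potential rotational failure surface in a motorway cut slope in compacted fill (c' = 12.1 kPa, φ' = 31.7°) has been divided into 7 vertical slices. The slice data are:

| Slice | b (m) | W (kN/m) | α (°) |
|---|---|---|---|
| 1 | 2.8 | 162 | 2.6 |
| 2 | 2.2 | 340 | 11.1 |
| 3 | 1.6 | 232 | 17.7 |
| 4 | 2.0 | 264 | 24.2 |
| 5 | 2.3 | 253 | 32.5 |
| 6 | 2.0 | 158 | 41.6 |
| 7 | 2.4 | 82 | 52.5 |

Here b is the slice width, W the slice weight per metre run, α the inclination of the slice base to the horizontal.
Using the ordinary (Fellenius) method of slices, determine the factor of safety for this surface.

FS = 1.88

Ordinary method of slices: FS = Σ[c'·Δl_i + (W_i cosα_i)·tanφ'] / Σ W_i sinα_i, with Δl_i = b_i / cosα_i.
Slice 1: Δl = 2.8/cos2.6° = 2.803 m; N'_1 = 162·cos2.6° = 161.8; c'Δl = 33.91; W sinα = 7.3
Slice 2: Δl = 2.2/cos11.1° = 2.242 m; N'_2 = 340·cos11.1° = 333.6; c'Δl = 27.13; W sinα = 65.5
Slice 3: Δl = 1.6/cos17.7° = 1.680 m; N'_3 = 232·cos17.7° = 221.0; c'Δl = 20.32; W sinα = 70.5
Slice 4: Δl = 2.0/cos24.2° = 2.193 m; N'_4 = 264·cos24.2° = 240.8; c'Δl = 26.53; W sinα = 108.2
Slice 5: Δl = 2.3/cos32.5° = 2.727 m; N'_5 = 253·cos32.5° = 213.4; c'Δl = 33.00; W sinα = 135.9
Slice 6: Δl = 2.0/cos41.6° = 2.675 m; N'_6 = 158·cos41.6° = 118.2; c'Δl = 32.36; W sinα = 104.9
Slice 7: Δl = 2.4/cos52.5° = 3.942 m; N'_7 = 82·cos52.5° = 49.9; c'Δl = 47.70; W sinα = 65.1
Σc'Δl = 221.0 kN/m; ΣN' = 1338.7 kN/m; ΣW sinα = 557.5 kN/m
Resisting = 221.0 + 1338.7·tan31.7° = 221.0 + 826.8 = 1047.8 kN/m
FS = 1047.8 / 557.5 = 1.880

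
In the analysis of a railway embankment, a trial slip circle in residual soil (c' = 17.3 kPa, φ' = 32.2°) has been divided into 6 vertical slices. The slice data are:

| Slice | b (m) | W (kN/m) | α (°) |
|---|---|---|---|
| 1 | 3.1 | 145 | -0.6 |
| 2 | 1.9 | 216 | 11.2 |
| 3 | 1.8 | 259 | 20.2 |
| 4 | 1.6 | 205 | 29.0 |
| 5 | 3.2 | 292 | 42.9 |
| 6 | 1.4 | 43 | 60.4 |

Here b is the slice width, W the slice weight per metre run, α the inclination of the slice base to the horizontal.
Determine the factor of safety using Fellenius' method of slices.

FS = 1.97

Ordinary method of slices: FS = Σ[c'·Δl_i + (W_i cosα_i)·tanφ'] / Σ W_i sinα_i, with Δl_i = b_i / cosα_i.
Slice 1: Δl = 3.1/cos(-0.6°) = 3.100 m; N'_1 = 145·cos(-0.6°) = 145.0; c'Δl = 53.63; W sinα = -1.5
Slice 2: Δl = 1.9/cos11.2° = 1.937 m; N'_2 = 216·cos11.2° = 211.9; c'Δl = 33.51; W sinα = 42.0
Slice 3: Δl = 1.8/cos20.2° = 1.918 m; N'_3 = 259·cos20.2° = 243.1; c'Δl = 33.18; W sinα = 89.4
Slice 4: Δl = 1.6/cos29.0° = 1.829 m; N'_4 = 205·cos29.0° = 179.3; c'Δl = 31.65; W sinα = 99.4
Slice 5: Δl = 3.2/cos42.9° = 4.368 m; N'_5 = 292·cos42.9° = 213.9; c'Δl = 75.57; W sinα = 198.8
Slice 6: Δl = 1.4/cos60.4° = 2.834 m; N'_6 = 43·cos60.4° = 21.2; c'Δl = 49.03; W sinα = 37.4
Σc'Δl = 276.6 kN/m; ΣN' = 1014.4 kN/m; ΣW sinα = 465.4 kN/m
Resisting = 276.6 + 1014.4·tan32.2° = 276.6 + 638.8 = 915.4 kN/m
FS = 915.4 / 465.4 = 1.967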